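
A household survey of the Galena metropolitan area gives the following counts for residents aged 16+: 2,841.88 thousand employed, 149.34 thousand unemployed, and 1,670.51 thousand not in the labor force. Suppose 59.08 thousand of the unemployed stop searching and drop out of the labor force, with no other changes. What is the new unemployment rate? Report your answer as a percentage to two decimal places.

Initially, labor force = 2,841.88 + 149.34 = 2,991.22 thousand, so u = 149.34/2,991.22 = 4.99%.
After the change, unemployed and labor force both fall by 59.08 → E = 2,841.88, U = 90.26, labor force = 2,932.14 thousand.
New unemployment rate = 90.26 / 2,932.14 = 3.08%.

New unemployment rate ≈ 3.08%.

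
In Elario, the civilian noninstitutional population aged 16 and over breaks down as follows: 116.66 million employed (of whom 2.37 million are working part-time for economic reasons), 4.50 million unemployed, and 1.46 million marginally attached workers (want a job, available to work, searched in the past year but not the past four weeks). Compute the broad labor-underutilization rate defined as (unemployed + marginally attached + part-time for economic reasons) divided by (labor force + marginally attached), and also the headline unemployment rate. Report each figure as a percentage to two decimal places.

Broad underutilization rate ≈ 6.79%; headline unemployment rate ≈ 3.71%.

Labor force = 116.66 + 4.50 = 121.16 million.
Numerator = 4.50 + 1.46 + 2.37 = 8.33 million.
Denominator = 121.16 + 1.46 = 122.62 million.
Broad rate = 8.33 / 122.62 = 6.79%.
Headline unemployment rate = 4.50 / 121.16 = 3.71%.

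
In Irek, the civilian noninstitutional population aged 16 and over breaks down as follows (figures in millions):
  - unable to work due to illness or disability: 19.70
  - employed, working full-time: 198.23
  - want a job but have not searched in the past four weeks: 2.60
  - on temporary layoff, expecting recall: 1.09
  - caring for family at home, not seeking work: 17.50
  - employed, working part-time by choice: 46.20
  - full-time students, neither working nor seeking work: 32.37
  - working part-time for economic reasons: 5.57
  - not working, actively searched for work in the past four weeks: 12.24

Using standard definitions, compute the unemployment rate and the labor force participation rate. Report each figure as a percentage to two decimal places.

Employed = 198.23 + 46.20 + 5.57 = 250.00 million (anyone who worked, including part-time for economic reasons, counts as employed).
Unemployed = 1.09 + 12.24 = 13.33 million (jobless and actively searching, or on temporary layoff).
Labor force = 250.00 + 13.33 = 263.33 million.
Not in labor force = 19.70 + 2.60 + 17.50 + 32.37 = 72.17 million (those not working and not actively searching are outside the labor force — including those who want a job but have given up searching).
Civilian working-age population = 263.33 + 72.17 = 335.50 million.
Unemployment rate = 13.33 / 263.33 = 5.06%.
Labor force participation rate = 263.33 / 335.50 = 78.49%.

Unemployment rate ≈ 5.06%; labor force participation rate ≈ 78.49%.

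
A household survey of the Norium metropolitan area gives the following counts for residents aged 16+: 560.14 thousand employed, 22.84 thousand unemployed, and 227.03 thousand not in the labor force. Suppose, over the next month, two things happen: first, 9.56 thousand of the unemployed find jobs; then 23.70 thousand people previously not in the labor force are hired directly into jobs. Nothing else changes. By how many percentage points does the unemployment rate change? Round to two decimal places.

The unemployment rate changes by −1.73 percentage points.

Initially, labor force = 560.14 + 22.84 = 582.98 thousand, so u = 22.84/582.98 = 3.92%.
After the first change, unemployed falls and employed rises by 9.56; labor force unchanged → E = 569.70, U = 13.28, labor force = 582.98 thousand.
After the second change, employed and labor force both rise by 23.70; unemployed unchanged → E = 593.40, U = 13.28, labor force = 606.68 thousand.
New unemployment rate = 13.28 / 606.68 = 2.19%.
Change = 2.19% − 3.92% = −1.73 percentage points.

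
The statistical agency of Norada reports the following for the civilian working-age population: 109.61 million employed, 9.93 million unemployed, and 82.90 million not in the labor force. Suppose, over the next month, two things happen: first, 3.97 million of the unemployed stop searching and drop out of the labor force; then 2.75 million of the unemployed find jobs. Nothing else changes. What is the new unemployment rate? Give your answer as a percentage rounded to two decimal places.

Initially, labor force = 109.61 + 9.93 = 119.54 million, so u = 9.93/119.54 = 8.31%.
After the first change, unemployed and labor force both fall by 3.97 → E = 109.61, U = 5.96, labor force = 115.57 million.
After the second change, unemployed falls and employed rises by 2.75; labor force unchanged → E = 112.36, U = 3.21, labor force = 115.57 million.
New unemployment rate = 3.21 / 115.57 = 2.78%.

New unemployment rate ≈ 2.78%.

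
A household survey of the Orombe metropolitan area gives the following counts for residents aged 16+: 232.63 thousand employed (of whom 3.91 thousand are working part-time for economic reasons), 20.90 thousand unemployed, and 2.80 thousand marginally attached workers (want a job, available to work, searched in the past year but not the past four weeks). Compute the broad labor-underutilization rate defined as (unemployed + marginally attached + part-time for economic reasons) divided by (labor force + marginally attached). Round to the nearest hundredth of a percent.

Labor force = 232.63 + 20.90 = 253.53 thousand.
Numerator = 20.90 + 2.80 + 3.91 = 27.61 thousand.
Denominator = 253.53 + 2.80 = 256.33 thousand.
Broad rate = 27.61 / 256.33 = 10.77%.

Broad underutilization rate ≈ 10.77%.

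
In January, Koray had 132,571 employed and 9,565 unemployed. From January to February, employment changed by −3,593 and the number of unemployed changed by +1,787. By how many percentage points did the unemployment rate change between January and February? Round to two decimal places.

The unemployment rate changed by +1.36 percentage points.

January: labor force = 132,571 + 9,565 = 142,136; u = 9,565/142,136 = 6.73%.
February: labor force = 128,978 + 11,352 = 140,330; u = 11,352/140,330 = 8.09%.
Change = 8.09% − 6.73% = +1.36 pp.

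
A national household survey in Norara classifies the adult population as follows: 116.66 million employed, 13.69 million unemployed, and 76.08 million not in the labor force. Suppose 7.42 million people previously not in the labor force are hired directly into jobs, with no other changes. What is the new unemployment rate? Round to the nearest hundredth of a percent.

New unemployment rate ≈ 9.94%.

Initially, labor force = 116.66 + 13.69 = 130.35 million, so u = 13.69/130.35 = 10.50%.
After the change, employed and labor force both rise by 7.42; unemployed unchanged → E = 124.08, U = 13.69, labor force = 137.77 million.
New unemployment rate = 13.69 / 137.77 = 9.94%.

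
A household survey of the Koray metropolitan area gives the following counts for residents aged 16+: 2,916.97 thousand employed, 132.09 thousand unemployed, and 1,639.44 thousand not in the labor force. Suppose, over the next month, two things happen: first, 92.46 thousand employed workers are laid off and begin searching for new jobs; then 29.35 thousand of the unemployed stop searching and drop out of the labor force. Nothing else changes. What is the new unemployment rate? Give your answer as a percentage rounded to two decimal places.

Initially, labor force = 2,916.97 + 132.09 = 3,049.06 thousand, so u = 132.09/3,049.06 = 4.33%.
After the first change, employed falls and unemployed rises by 92.46; labor force unchanged → E = 2,824.51, U = 224.55, labor force = 3,049.06 thousand.
After the second change, unemployed and labor force both fall by 29.35 → E = 2,824.51, U = 195.20, labor force = 3,019.71 thousand.
New unemployment rate = 195.20 / 3,019.71 = 6.46%.

New unemployment rate ≈ 6.46%.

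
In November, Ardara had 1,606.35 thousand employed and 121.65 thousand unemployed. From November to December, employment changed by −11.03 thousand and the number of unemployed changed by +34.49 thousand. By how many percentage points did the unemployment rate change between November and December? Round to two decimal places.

The unemployment rate changed by +1.87 percentage points.

November: labor force = 1,606.35 + 121.65 = 1,728.00; u = 121.65/1,728.00 = 7.04%.
December: labor force = 1,595.32 + 156.14 = 1,751.46; u = 156.14/1,751.46 = 8.91%.
Change = 8.91% − 7.04% = +1.87 pp.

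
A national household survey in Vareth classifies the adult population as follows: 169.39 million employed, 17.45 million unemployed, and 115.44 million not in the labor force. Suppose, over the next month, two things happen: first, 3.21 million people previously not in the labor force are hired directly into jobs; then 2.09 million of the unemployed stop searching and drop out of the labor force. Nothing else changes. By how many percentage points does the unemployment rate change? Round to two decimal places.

The unemployment rate changes by −1.17 percentage points.

Initially, labor force = 169.39 + 17.45 = 186.84 million, so u = 17.45/186.84 = 9.34%.
After the first change, employed and labor force both rise by 3.21; unemployed unchanged → E = 172.60, U = 17.45, labor force = 190.05 million.
After the second change, unemployed and labor force both fall by 2.09 → E = 172.60, U = 15.36, labor force = 187.96 million.
New unemployment rate = 15.36 / 187.96 = 8.17%.
Change = 8.17% − 9.34% = −1.17 percentage points.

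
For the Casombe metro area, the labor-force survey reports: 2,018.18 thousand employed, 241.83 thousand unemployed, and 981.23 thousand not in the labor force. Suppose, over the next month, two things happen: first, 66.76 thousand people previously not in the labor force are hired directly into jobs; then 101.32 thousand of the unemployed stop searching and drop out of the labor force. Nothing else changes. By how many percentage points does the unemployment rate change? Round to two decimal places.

Initially, labor force = 2,018.18 + 241.83 = 2,260.01 thousand, so u = 241.83/2,260.01 = 10.70%.
After the first change, employed and labor force both rise by 66.76; unemployed unchanged → E = 2,084.94, U = 241.83, labor force = 2,326.77 thousand.
After the second change, unemployed and labor force both fall by 101.32 → E = 2,084.94, U = 140.51, labor force = 2,225.45 thousand.
New unemployment rate = 140.51 / 2,225.45 = 6.31%.
Change = 6.31% − 10.70% = −4.39 percentage points.

The unemployment rate changes by −4.39 percentage points.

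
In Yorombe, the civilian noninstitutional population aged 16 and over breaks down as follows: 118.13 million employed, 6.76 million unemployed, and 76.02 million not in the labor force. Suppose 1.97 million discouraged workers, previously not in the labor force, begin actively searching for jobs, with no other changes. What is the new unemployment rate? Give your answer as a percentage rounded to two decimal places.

New unemployment rate ≈ 6.88%.

Initially, labor force = 118.13 + 6.76 = 124.89 million, so u = 6.76/124.89 = 5.41%.
After the change, unemployed and labor force both rise by 1.97 → E = 118.13, U = 8.73, labor force = 126.86 million.
New unemployment rate = 8.73 / 126.86 = 6.88%.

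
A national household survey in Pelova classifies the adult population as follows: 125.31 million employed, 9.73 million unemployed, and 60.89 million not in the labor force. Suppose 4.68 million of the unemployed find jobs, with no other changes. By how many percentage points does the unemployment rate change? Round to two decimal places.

The unemployment rate changes by −3.47 percentage points.

Initially, labor force = 125.31 + 9.73 = 135.04 million, so u = 9.73/135.04 = 7.21%.
After the change, unemployed falls and employed rises by 4.68; labor force unchanged → E = 129.99, U = 5.05, labor force = 135.04 million.
New unemployment rate = 5.05 / 135.04 = 3.74%.
Change = 3.74% − 7.21% = −3.47 percentage points.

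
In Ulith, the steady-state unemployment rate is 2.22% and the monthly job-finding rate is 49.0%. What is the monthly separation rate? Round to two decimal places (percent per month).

Separation rate ≈ 1.11% per month.

From u* = s/(s+f): s = u·f/(1−u).
s = 0.0222 × 49.0 / (1 − 0.0222) = 1.0878 / 0.9778 ≈ 1.11% per month.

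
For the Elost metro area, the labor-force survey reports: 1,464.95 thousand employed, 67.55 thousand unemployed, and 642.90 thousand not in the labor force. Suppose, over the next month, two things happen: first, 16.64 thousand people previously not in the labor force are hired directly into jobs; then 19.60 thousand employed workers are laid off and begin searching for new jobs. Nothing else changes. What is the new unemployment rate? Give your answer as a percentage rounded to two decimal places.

New unemployment rate ≈ 5.63%.

Initially, labor force = 1,464.95 + 67.55 = 1,532.50 thousand, so u = 67.55/1,532.50 = 4.41%.
After the first change, employed and labor force both rise by 16.64; unemployed unchanged → E = 1,481.59, U = 67.55, labor force = 1,549.14 thousand.
After the second change, employed falls and unemployed rises by 19.60; labor force unchanged → E = 1,461.99, U = 87.15, labor force = 1,549.14 thousand.
New unemployment rate = 87.15 / 1,549.14 = 5.63%.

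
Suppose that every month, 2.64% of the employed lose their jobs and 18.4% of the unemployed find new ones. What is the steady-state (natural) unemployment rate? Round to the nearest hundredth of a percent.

Steady-state unemployment rate ≈ 12.55%.

At steady state the flows balance: s·E = f·U, so U/(E+U) = s/(s+f).
u* = 2.64 / (2.64 + 18.4) = 2.64 / 21.04 = 12.55%.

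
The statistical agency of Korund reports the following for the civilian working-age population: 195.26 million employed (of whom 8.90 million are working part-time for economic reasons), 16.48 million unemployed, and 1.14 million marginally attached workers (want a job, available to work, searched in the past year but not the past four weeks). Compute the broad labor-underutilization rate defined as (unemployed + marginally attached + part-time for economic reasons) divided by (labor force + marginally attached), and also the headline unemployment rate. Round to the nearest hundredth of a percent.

Labor force = 195.26 + 16.48 = 211.74 million.
Numerator = 16.48 + 1.14 + 8.90 = 26.52 million.
Denominator = 211.74 + 1.14 = 212.88 million.
Broad rate = 26.52 / 212.88 = 12.46%.
Headline unemployment rate = 16.48 / 211.74 = 7.78%.

Broad underutilization rate ≈ 12.46%; headline unemployment rate ≈ 7.78%.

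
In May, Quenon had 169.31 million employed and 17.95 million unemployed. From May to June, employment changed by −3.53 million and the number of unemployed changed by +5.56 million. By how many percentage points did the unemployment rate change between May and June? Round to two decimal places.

May: labor force = 169.31 + 17.95 = 187.26; u = 17.95/187.26 = 9.59%.
June: labor force = 165.78 + 23.51 = 189.29; u = 23.51/189.29 = 12.42%.
Change = 12.42% − 9.59% = +2.83 pp.

The unemployment rate changed by +2.83 percentage points.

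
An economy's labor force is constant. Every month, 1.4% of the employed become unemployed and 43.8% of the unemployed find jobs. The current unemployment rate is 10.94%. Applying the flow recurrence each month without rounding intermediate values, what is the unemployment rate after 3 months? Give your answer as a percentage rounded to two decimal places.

Unemployment rate after three months ≈ 4.39%.

With a fixed labor force, u_{t+1} = u_t + s·(1−u_t) − f·u_t = u_t·(1−s−f) + s.
Here 1−s−f = 0.548 and s = 0.014.
u_1 = 0.109400 × 0.548 + 0.014 = 0.073951.
u_2 = 0.073951 × 0.548 + 0.014 = 0.054525.
u_3 = 0.054525 × 0.548 + 0.014 = 0.043880.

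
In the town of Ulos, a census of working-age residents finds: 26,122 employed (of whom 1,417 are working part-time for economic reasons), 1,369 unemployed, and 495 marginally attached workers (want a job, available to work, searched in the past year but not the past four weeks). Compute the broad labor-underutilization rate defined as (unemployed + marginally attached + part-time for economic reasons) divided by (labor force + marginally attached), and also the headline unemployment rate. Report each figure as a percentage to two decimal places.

Labor force = 26,122 + 1,369 = 27,491.
Numerator = 1,369 + 495 + 1,417 = 3,281.
Denominator = 27,491 + 495 = 27,986.
Broad rate = 3,281 / 27,986 = 11.72%.
Headline unemployment rate = 1,369 / 27,491 = 4.98%.

Broad underutilization rate ≈ 11.72%; headline unemployment rate ≈ 4.98%.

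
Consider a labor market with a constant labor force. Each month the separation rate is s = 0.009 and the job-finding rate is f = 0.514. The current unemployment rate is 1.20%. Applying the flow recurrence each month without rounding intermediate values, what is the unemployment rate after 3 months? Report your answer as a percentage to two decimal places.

With a fixed labor force, u_{t+1} = u_t + s·(1−u_t) − f·u_t = u_t·(1−s−f) + s.
Here 1−s−f = 0.477 and s = 0.009.
u_1 = 0.012000 × 0.477 + 0.009 = 0.014724.
u_2 = 0.014724 × 0.477 + 0.009 = 0.016023.
u_3 = 0.016023 × 0.477 + 0.009 = 0.016643.

Unemployment rate after three months ≈ 1.66%.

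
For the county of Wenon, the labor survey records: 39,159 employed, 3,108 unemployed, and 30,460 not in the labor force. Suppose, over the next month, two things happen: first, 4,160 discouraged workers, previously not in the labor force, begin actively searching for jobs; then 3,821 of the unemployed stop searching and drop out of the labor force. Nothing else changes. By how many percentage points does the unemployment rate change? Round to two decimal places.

Initially, labor force = 39,159 + 3,108 = 42,267, so u = 3,108/42,267 = 7.35%.
After the first change, unemployed and labor force both rise by 4,160 → E = 39,159, U = 7,268, labor force = 46,427.
After the second change, unemployed and labor force both fall by 3,821 → E = 39,159, U = 3,447, labor force = 42,606.
New unemployment rate = 3,447 / 42,606 = 8.09%.
Change = 8.09% − 7.35% = +0.74 percentage points.

The unemployment rate changes by +0.74 percentage points.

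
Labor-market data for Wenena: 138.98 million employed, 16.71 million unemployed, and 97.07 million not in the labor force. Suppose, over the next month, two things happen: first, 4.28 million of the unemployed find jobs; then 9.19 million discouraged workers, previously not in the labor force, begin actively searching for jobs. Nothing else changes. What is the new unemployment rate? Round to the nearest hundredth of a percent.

Initially, labor force = 138.98 + 16.71 = 155.69 million, so u = 16.71/155.69 = 10.73%.
After the first change, unemployed falls and employed rises by 4.28; labor force unchanged → E = 143.26, U = 12.43, labor force = 155.69 million.
After the second change, unemployed and labor force both rise by 9.19 → E = 143.26, U = 21.62, labor force = 164.88 million.
New unemployment rate = 21.62 / 164.88 = 13.11%.

New unemployment rate ≈ 13.11%.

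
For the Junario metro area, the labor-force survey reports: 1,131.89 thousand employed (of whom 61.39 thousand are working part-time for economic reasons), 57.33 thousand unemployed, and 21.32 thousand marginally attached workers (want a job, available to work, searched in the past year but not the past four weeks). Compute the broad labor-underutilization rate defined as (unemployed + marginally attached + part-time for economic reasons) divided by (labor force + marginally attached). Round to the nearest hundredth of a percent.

Broad underutilization rate ≈ 11.57%.

Labor force = 1,131.89 + 57.33 = 1,189.22 thousand.
Numerator = 57.33 + 21.32 + 61.39 = 140.04 thousand.
Denominator = 1,189.22 + 21.32 = 1,210.54 thousand.
Broad rate = 140.04 / 1,210.54 = 11.57%.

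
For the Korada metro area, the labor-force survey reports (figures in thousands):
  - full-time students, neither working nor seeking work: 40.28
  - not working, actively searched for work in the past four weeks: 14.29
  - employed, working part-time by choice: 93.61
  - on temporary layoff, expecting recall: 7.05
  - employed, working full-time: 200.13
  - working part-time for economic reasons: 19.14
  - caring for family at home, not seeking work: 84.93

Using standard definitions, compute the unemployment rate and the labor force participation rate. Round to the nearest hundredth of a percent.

Employed = 93.61 + 200.13 + 19.14 = 312.88 thousand (anyone who worked, including part-time for economic reasons, counts as employed).
Unemployed = 14.29 + 7.05 = 21.34 thousand (jobless and actively searching, or on temporary layoff).
Labor force = 312.88 + 21.34 = 334.22 thousand.
Not in labor force = 40.28 + 84.93 = 125.21 thousand (those not working and not actively searching are outside the labor force).
Civilian working-age population = 334.22 + 125.21 = 459.43 thousand.
Unemployment rate = 21.34 / 334.22 = 6.39%.
Labor force participation rate = 334.22 / 459.43 = 72.75%.

Unemployment rate ≈ 6.39%; labor force participation rate ≈ 72.75%.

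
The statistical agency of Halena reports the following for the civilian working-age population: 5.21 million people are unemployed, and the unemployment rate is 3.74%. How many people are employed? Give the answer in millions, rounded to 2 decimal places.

About 134.09 million are employed.

Labor force = U / u = 5.21 / 0.0374 ≈ 139.30 million.
Employed = labor force − unemployed = 139.30 − 5.21 = 134.09 million.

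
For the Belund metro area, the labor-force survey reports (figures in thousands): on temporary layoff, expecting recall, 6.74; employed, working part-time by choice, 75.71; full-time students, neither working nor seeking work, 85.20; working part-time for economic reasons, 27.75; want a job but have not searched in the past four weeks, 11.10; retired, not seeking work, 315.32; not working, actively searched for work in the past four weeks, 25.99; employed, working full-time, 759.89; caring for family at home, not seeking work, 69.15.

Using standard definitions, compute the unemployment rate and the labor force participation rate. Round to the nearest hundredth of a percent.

Unemployment rate ≈ 3.65%; labor force participation rate ≈ 65.08%.

Employed = 75.71 + 27.75 + 759.89 = 863.35 thousand (anyone who worked, including part-time for economic reasons, counts as employed).
Unemployed = 6.74 + 25.99 = 32.73 thousand (jobless and actively searching, or on temporary layoff).
Labor force = 863.35 + 32.73 = 896.08 thousand.
Not in labor force = 85.20 + 11.10 + 315.32 + 69.15 = 480.77 thousand (those not working and not actively searching are outside the labor force — including those who want a job but have given up searching).
Civilian working-age population = 896.08 + 480.77 = 1,376.85 thousand.
Unemployment rate = 32.73 / 896.08 = 3.65%.
Labor force participation rate = 896.08 / 1,376.85 = 65.08%.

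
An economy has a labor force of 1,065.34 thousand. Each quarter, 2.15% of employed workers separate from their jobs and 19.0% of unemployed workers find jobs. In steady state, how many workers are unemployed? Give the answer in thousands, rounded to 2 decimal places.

Steady-state unemployment rate u* = s/(s+f) = 2.15/(2.15+19.0) = 0.101655.
Unemployed = u* × labor force = 0.101655 × 1,065.34 ≈ 108.30 thousand.

About 108.30 thousand are unemployed in steady state.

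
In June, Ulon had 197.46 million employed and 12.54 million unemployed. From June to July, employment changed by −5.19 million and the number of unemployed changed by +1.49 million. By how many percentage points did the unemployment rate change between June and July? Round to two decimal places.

June: labor force = 197.46 + 12.54 = 210.00; u = 12.54/210.00 = 5.97%.
July: labor force = 192.27 + 14.03 = 206.30; u = 14.03/206.30 = 6.80%.
Change = 6.80% − 5.97% = +0.83 pp.

The unemployment rate changed by +0.83 percentage points.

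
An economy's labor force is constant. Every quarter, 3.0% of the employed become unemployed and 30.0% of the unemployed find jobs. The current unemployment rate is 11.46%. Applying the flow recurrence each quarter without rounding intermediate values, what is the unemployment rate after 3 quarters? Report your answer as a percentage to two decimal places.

With a fixed labor force, u_{t+1} = u_t + s·(1−u_t) − f·u_t = u_t·(1−s−f) + s.
Here 1−s−f = 0.670 and s = 0.030.
u_1 = 0.114600 × 0.670 + 0.030 = 0.106782.
u_2 = 0.106782 × 0.670 + 0.030 = 0.101544.
u_3 = 0.101544 × 0.670 + 0.030 = 0.098034.

Unemployment rate after three quarters ≈ 9.80%.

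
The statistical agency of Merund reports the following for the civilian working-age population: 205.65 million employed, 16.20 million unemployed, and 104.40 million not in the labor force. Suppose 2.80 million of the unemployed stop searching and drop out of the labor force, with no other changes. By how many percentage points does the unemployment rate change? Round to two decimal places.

The unemployment rate changes by −1.18 percentage points.

Initially, labor force = 205.65 + 16.20 = 221.85 million, so u = 16.20/221.85 = 7.30%.
After the change, unemployed and labor force both fall by 2.80 → E = 205.65, U = 13.40, labor force = 219.05 million.
New unemployment rate = 13.40 / 219.05 = 6.12%.
Change = 6.12% − 7.30% = −1.18 percentage points.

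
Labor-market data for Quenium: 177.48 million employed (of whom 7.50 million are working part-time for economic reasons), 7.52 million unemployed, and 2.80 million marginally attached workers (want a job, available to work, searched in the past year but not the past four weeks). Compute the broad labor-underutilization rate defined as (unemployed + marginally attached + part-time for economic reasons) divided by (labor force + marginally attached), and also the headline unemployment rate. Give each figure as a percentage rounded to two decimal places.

Broad underutilization rate ≈ 9.49%; headline unemployment rate ≈ 4.06%.

Labor force = 177.48 + 7.52 = 185.00 million.
Numerator = 7.52 + 2.80 + 7.50 = 17.82 million.
Denominator = 185.00 + 2.80 = 187.80 million.
Broad rate = 17.82 / 187.80 = 9.49%.
Headline unemployment rate = 7.52 / 185.00 = 4.06%.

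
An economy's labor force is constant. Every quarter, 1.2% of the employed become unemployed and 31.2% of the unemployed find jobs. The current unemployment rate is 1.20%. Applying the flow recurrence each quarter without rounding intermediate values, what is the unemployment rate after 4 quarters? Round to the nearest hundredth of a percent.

With a fixed labor force, u_{t+1} = u_t + s·(1−u_t) − f·u_t = u_t·(1−s−f) + s.
Here 1−s−f = 0.676 and s = 0.012.
u_1 = 0.012000 × 0.676 + 0.012 = 0.020112.
u_2 = 0.020112 × 0.676 + 0.012 = 0.025596.
u_3 = 0.025596 × 0.676 + 0.012 = 0.029303.
u_4 = 0.029303 × 0.676 + 0.012 = 0.031809.

Unemployment rate after four quarters ≈ 3.18%.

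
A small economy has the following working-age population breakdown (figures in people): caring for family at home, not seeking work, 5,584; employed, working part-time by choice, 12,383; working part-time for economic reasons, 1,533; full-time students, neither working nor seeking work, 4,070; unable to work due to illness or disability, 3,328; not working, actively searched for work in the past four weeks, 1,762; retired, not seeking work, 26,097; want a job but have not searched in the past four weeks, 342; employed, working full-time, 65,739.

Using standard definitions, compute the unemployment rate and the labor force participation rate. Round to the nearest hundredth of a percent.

Unemployment rate ≈ 2.16%; labor force participation rate ≈ 67.38%.

Employed = 12,383 + 1,533 + 65,739 = 79,655 (anyone who worked, including part-time for economic reasons, counts as employed).
Unemployed = 1,762.
Labor force = 79,655 + 1,762 = 81,417.
Not in labor force = 5,584 + 4,070 + 3,328 + 26,097 + 342 = 39,421 (those not working and not actively searching are outside the labor force — including those who want a job but have given up searching).
Civilian working-age population = 81,417 + 39,421 = 120,838.
Unemployment rate = 1,762 / 81,417 = 2.16%.
Labor force participation rate = 81,417 / 120,838 = 67.38%.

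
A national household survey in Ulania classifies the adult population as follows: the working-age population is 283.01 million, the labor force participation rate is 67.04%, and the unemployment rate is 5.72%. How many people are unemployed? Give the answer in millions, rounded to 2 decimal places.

About 10.85 million are unemployed.

Labor force = 0.6704 × 283.01 = 189.73 million.
Unemployed = 0.0572 × 189.73 ≈ 10.85 million.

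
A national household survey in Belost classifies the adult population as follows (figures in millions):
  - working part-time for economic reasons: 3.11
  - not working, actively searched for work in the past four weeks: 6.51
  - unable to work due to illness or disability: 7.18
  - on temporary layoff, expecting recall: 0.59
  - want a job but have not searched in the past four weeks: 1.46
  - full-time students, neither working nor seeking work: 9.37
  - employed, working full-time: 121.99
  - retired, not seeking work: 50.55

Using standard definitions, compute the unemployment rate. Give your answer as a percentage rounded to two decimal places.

Employed = 3.11 + 121.99 = 125.10 million (anyone who worked, including part-time for economic reasons, counts as employed).
Unemployed = 6.51 + 0.59 = 7.10 million (jobless and actively searching, or on temporary layoff).
Labor force = 125.10 + 7.10 = 132.20 million.
Unemployment rate = 7.10 / 132.20 = 5.37%.

Unemployment rate ≈ 5.37%.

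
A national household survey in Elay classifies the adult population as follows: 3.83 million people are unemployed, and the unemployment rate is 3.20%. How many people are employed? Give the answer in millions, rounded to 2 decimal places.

About 115.86 million are employed.

Labor force = U / u = 3.83 / 0.0320 ≈ 119.69 million.
Employed = labor force − unemployed = 119.69 − 3.83 = 115.86 million.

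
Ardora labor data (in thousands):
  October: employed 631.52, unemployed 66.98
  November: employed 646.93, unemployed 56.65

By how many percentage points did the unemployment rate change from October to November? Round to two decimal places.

The unemployment rate changed by −1.54 percentage points.

October: labor force = 631.52 + 66.98 = 698.50; u = 66.98/698.50 = 9.59%.
November: labor force = 646.93 + 56.65 = 703.58; u = 56.65/703.58 = 8.05%.
Change = 8.05% − 9.59% = −1.54 pp.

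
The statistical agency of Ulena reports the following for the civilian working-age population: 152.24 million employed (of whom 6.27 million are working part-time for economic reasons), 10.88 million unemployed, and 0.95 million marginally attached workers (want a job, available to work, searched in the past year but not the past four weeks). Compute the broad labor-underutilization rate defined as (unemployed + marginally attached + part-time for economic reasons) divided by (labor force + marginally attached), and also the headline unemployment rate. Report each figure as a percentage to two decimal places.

Labor force = 152.24 + 10.88 = 163.12 million.
Numerator = 10.88 + 0.95 + 6.27 = 18.10 million.
Denominator = 163.12 + 0.95 = 164.07 million.
Broad rate = 18.10 / 164.07 = 11.03%.
Headline unemployment rate = 10.88 / 163.12 = 6.67%.

Broad underutilization rate ≈ 11.03%; headline unemployment rate ≈ 6.67%.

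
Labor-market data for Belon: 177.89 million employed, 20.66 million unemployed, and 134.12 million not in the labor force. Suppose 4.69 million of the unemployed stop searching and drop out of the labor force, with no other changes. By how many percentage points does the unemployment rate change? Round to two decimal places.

Initially, labor force = 177.89 + 20.66 = 198.55 million, so u = 20.66/198.55 = 10.41%.
After the change, unemployed and labor force both fall by 4.69 → E = 177.89, U = 15.97, labor force = 193.86 million.
New unemployment rate = 15.97 / 193.86 = 8.24%.
Change = 8.24% − 10.41% = −2.17 percentage points.

The unemployment rate changes by −2.17 percentage points.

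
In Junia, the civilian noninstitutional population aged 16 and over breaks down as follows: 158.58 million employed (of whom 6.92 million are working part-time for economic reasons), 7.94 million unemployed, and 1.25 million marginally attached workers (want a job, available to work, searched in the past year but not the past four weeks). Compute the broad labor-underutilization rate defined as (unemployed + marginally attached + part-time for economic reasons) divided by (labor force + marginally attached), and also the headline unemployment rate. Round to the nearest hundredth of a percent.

Broad underutilization rate ≈ 9.60%; headline unemployment rate ≈ 4.77%.

Labor force = 158.58 + 7.94 = 166.52 million.
Numerator = 7.94 + 1.25 + 6.92 = 16.11 million.
Denominator = 166.52 + 1.25 = 167.77 million.
Broad rate = 16.11 / 167.77 = 9.60%.
Headline unemployment rate = 7.94 / 166.52 = 4.77%.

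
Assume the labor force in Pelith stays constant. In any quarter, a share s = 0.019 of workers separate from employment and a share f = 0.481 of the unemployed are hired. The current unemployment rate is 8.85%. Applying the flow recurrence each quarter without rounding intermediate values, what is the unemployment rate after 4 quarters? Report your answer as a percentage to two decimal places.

Unemployment rate after four quarters ≈ 4.12%.

With a fixed labor force, u_{t+1} = u_t + s·(1−u_t) − f·u_t = u_t·(1−s−f) + s.
Here 1−s−f = 0.500 and s = 0.019.
u_1 = 0.088500 × 0.500 + 0.019 = 0.063250.
u_2 = 0.063250 × 0.500 + 0.019 = 0.050625.
u_3 = 0.050625 × 0.500 + 0.019 = 0.044313.
u_4 = 0.044313 × 0.500 + 0.019 = 0.041156.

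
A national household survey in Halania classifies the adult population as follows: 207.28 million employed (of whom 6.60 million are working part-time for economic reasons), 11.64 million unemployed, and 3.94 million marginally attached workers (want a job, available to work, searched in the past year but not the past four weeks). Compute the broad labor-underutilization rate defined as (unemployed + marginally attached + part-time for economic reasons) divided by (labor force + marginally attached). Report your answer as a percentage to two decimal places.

Labor force = 207.28 + 11.64 = 218.92 million.
Numerator = 11.64 + 3.94 + 6.60 = 22.18 million.
Denominator = 218.92 + 3.94 = 222.86 million.
Broad rate = 22.18 / 222.86 = 9.95%.

Broad underutilization rate ≈ 9.95%.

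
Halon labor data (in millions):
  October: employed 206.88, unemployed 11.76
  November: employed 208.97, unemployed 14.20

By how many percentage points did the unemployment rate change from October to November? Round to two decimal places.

October: labor force = 206.88 + 11.76 = 218.64; u = 11.76/218.64 = 5.38%.
November: labor force = 208.97 + 14.20 = 223.17; u = 14.20/223.17 = 6.36%.
Change = 6.36% − 5.38% = +0.98 pp.

The unemployment rate changed by +0.98 percentage points.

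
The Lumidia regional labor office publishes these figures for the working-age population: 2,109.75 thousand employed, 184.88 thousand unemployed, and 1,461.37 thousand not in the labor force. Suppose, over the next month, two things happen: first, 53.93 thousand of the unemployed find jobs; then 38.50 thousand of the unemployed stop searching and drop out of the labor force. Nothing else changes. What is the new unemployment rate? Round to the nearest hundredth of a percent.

New unemployment rate ≈ 4.10%.

Initially, labor force = 2,109.75 + 184.88 = 2,294.63 thousand, so u = 184.88/2,294.63 = 8.06%.
After the first change, unemployed falls and employed rises by 53.93; labor force unchanged → E = 2,163.68, U = 130.95, labor force = 2,294.63 thousand.
After the second change, unemployed and labor force both fall by 38.50 → E = 2,163.68, U = 92.45, labor force = 2,256.13 thousand.
New unemployment rate = 92.45 / 2,256.13 = 4.10%.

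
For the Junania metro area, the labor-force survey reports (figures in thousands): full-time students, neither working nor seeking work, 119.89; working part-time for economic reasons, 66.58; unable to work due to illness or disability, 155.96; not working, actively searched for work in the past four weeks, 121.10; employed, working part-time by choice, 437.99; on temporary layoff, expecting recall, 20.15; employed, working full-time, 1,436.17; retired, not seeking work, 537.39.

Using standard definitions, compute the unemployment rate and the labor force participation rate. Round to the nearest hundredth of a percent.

Employed = 66.58 + 437.99 + 1,436.17 = 1,940.74 thousand (anyone who worked, including part-time for economic reasons, counts as employed).
Unemployed = 121.10 + 20.15 = 141.25 thousand (jobless and actively searching, or on temporary layoff).
Labor force = 1,940.74 + 141.25 = 2,081.99 thousand.
Not in labor force = 119.89 + 155.96 + 537.39 = 813.24 thousand (those not working and not actively searching are outside the labor force).
Civilian working-age population = 2,081.99 + 813.24 = 2,895.23 thousand.
Unemployment rate = 141.25 / 2,081.99 = 6.78%.
Labor force participation rate = 2,081.99 / 2,895.23 = 71.91%.

Unemployment rate ≈ 6.78%; labor force participation rate ≈ 71.91%.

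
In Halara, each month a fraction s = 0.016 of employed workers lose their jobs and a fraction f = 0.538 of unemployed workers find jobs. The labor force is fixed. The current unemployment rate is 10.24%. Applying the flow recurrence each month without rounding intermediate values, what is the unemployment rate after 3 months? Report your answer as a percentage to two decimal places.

With a fixed labor force, u_{t+1} = u_t + s·(1−u_t) − f·u_t = u_t·(1−s−f) + s.
Here 1−s−f = 0.446 and s = 0.016.
u_1 = 0.102400 × 0.446 + 0.016 = 0.061670.
u_2 = 0.061670 × 0.446 + 0.016 = 0.043505.
u_3 = 0.043505 × 0.446 + 0.016 = 0.035403.

Unemployment rate after three months ≈ 3.54%.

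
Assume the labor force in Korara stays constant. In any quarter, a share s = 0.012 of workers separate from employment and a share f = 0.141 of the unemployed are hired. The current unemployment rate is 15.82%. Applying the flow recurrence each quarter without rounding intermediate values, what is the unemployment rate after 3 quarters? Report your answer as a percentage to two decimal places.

Unemployment rate after three quarters ≈ 12.69%.

With a fixed labor force, u_{t+1} = u_t + s·(1−u_t) − f·u_t = u_t·(1−s−f) + s.
Here 1−s−f = 0.847 and s = 0.012.
u_1 = 0.158200 × 0.847 + 0.012 = 0.145995.
u_2 = 0.145995 × 0.847 + 0.012 = 0.135658.
u_3 = 0.135658 × 0.847 + 0.012 = 0.126902.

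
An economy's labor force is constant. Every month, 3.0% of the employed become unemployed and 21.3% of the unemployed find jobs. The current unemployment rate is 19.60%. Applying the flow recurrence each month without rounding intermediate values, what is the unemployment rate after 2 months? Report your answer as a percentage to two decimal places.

With a fixed labor force, u_{t+1} = u_t + s·(1−u_t) − f·u_t = u_t·(1−s−f) + s.
Here 1−s−f = 0.757 and s = 0.030.
u_1 = 0.196000 × 0.757 + 0.030 = 0.178372.
u_2 = 0.178372 × 0.757 + 0.030 = 0.165028.

Unemployment rate after two months ≈ 16.50%.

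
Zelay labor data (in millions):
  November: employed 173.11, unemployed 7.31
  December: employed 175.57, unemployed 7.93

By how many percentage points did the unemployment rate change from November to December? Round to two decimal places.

November: labor force = 173.11 + 7.31 = 180.42; u = 7.31/180.42 = 4.05%.
December: labor force = 175.57 + 7.93 = 183.50; u = 7.93/183.50 = 4.32%.
Change = 4.32% − 4.05% = +0.27 pp.

The unemployment rate changed by +0.27 percentage points.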